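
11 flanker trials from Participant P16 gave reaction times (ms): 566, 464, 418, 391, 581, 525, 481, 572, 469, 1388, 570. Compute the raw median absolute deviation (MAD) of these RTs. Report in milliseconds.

Sorted: 391, 418, 464, 469, 481, 525, 566, 570, 572, 581, 1388 → median = 525
|x − 525|: 41, 61, 107, 134, 56, 0, 44, 47, 56, 863, 45
Sorted deviations: 0, 41, 44, 45, 47, 56, 56, 61, 107, 134, 863 → MAD = 56

56 ms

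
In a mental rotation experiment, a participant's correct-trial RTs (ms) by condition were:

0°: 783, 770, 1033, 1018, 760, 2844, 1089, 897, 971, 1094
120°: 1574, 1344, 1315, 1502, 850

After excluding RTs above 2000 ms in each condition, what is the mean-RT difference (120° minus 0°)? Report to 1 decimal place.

0°: exclude 2844
M(0°) = 8415/9 = 935.000
M(120°) = 6585/5 = 1317.000
Difference = 1317.000 − 935.000 = 382.000 ms

382.0 ms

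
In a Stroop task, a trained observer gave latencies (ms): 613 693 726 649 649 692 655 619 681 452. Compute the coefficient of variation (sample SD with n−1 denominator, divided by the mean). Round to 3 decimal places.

n = 10, Σ = 6429, M = 642.9000
Σ(x−M)² = 51406.900; s = √(51406.900/9) = 75.5770
CV = 75.5770 / 642.9000 = 0.11756

0.118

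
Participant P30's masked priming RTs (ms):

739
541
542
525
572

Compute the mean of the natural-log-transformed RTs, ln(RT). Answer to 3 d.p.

6.361

ln(RT): 6.6053, 6.2934, 6.2953, 6.2634, 6.3491
Σ ln(RT) = 31.8065
Mean = 31.8065/5 = 6.36130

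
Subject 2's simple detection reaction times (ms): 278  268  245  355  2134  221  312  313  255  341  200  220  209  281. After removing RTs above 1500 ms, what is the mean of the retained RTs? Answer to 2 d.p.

269.08 ms

Excluded: 2134
Retained (n=13): Σ = 3498
Mean = 3498/13 = 269.0769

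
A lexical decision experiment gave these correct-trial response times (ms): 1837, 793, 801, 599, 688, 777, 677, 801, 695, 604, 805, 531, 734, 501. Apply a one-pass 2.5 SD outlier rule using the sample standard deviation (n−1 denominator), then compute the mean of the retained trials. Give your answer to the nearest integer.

693 ms

n = 14, ΣRT = 10843, M = 774.500
Σ(x−M)² = 1350503.50; s = √(1350503.50/13) = 322.312
Cutoffs: 774.500 ± 2.5·322.312 → [-31.3, 1580.3]
Outside: 1837 → excluded.
Retained (n=13): Σ = 9006, mean = 9006/13 = 692.769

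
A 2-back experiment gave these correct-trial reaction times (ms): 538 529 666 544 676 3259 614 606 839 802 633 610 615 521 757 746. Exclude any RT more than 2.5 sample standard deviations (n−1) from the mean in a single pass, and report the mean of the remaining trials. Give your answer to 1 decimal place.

n = 16, ΣRT = 12955, M = 809.688
Σ(x−M)² = 6540709.44; s = √(6540709.44/15) = 660.339
Cutoffs: 809.688 ± 2.5·660.339 → [-841.2, 2460.5]
Outside: 3259 → excluded.
Retained (n=15): Σ = 9696, mean = 9696/15 = 646.400

646.4 ms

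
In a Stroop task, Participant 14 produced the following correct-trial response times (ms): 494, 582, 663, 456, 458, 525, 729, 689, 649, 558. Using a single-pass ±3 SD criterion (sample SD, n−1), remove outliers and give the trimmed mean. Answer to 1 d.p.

n = 10, ΣRT = 5803, M = 580.300
Σ(x−M)² = 86900.10; s = √(86900.10/9) = 98.263
Cutoffs: 580.300 ± 3·98.263 → [285.5, 875.1]
No RTs fall outside the cutoffs; all 10 retained. Mean = 5803/10 = 580.300

580.3 ms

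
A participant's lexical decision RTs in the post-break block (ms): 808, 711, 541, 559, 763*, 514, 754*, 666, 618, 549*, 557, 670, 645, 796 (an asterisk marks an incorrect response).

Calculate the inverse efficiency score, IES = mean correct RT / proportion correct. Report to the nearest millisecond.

Correct trials (n=11): 808, 711, 541, 559, 514, 666, 618, 557, 670, 645, 796
Mean correct RT = 7085/11 = 644.0909 ms
Proportion correct = 11/14
IES = 644.0909 / (11/14) = 819.752 ms

820 ms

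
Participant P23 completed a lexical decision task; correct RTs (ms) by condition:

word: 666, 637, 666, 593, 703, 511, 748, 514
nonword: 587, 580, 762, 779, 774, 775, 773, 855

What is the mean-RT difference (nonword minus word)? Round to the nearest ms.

106 ms

M(word) = 5038/8 = 629.750
M(nonword) = 5885/8 = 735.625
Difference = 735.625 − 629.750 = 105.875 ms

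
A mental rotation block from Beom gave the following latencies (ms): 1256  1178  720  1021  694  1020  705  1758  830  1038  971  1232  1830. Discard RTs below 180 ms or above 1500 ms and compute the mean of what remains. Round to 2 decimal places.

Excluded: 1758, 1830
Retained (n=11): Σ = 10665
Mean = 10665/11 = 969.5455

969.55 ms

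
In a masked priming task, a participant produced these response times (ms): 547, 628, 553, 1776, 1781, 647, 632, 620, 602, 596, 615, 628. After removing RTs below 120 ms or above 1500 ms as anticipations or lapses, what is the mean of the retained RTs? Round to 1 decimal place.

Excluded: 1776, 1781
Retained (n=10): Σ = 6068
Mean = 6068/10 = 606.8000

606.8 ms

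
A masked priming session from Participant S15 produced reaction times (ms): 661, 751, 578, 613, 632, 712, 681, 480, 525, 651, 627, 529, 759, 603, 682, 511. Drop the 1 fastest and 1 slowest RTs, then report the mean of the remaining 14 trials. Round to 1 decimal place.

625.4 ms

Sorted: 480, 511, 525, 529, 578, 603, 613, 627, 632, 651, 661, 681, 682, 712, 751, 759
Drop lowest 1 (480) and highest 1 (759)
Remaining (n=14): Σ = 8756, mean = 8756/14 = 625.429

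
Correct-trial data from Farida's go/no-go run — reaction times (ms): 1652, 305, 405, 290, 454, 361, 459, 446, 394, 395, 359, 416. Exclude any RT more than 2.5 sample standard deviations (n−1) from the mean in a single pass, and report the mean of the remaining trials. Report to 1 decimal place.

389.5 ms

n = 12, ΣRT = 5936, M = 494.667
Σ(x−M)² = 1493144.67; s = √(1493144.67/11) = 368.430
Cutoffs: 494.667 ± 2.5·368.430 → [-426.4, 1415.7]
Outside: 1652 → excluded.
Retained (n=11): Σ = 4284, mean = 4284/11 = 389.455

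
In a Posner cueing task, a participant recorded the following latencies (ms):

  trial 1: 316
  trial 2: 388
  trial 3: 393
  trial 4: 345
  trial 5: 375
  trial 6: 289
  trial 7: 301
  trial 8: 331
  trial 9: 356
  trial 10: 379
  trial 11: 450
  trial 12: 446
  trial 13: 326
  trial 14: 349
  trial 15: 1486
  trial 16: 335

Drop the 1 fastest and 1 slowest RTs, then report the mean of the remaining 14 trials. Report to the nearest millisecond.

Sorted: 289, 301, 316, 326, 331, 335, 345, 349, 356, 375, 379, 388, 393, 446, 450, 1486
Drop lowest 1 (289) and highest 1 (1486)
Remaining (n=14): Σ = 5090, mean = 5090/14 = 363.571

364 ms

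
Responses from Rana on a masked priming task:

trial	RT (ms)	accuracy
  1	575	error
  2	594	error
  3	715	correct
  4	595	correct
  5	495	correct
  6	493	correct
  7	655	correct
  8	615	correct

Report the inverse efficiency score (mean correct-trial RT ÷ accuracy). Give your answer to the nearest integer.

793 ms

Correct trials (n=6): 715, 595, 495, 493, 655, 615
Mean correct RT = 3568/6 = 594.6667 ms
Proportion correct = 6/8
IES = 594.6667 / (6/8) = 792.889 ms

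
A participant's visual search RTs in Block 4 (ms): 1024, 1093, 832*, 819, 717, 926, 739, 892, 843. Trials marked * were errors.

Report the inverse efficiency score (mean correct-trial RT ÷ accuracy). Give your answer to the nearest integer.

Correct trials (n=8): 1024, 1093, 819, 717, 926, 739, 892, 843
Mean correct RT = 7053/8 = 881.6250 ms
Proportion correct = 8/9
IES = 881.6250 / (8/9) = 991.828 ms

992 ms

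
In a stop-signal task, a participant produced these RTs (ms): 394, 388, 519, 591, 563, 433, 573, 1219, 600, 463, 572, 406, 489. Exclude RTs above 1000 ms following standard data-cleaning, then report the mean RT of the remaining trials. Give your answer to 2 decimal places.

Excluded: 1219
Retained (n=12): Σ = 5991
Mean = 5991/12 = 499.2500

499.25 ms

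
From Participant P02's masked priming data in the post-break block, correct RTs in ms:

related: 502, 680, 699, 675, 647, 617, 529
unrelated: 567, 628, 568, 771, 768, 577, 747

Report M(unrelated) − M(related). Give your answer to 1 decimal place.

39.6 ms

M(related) = 4349/7 = 621.286
M(unrelated) = 4626/7 = 660.857
Difference = 660.857 − 621.286 = 39.571 ms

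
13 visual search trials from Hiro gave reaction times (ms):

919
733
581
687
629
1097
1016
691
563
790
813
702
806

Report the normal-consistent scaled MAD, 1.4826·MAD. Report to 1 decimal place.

118.6 ms

Sorted: 563, 581, 629, 687, 691, 702, 733, 790, 806, 813, 919, 1016, 1097 → median = 733
|x − 733| sorted: 0, 31, 42, 46, 57, 73, 80, 104, 152, 170, 186, 283, 364 → MAD = 80
Robust SD ≈ 1.4826 × 80 = 118.608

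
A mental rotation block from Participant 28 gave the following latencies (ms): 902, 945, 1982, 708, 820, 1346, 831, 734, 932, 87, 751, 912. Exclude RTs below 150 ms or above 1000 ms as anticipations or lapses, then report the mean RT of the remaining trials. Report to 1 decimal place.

837.2 ms

Excluded: 87, 1346, 1982
Retained (n=9): Σ = 7535
Mean = 7535/9 = 837.2222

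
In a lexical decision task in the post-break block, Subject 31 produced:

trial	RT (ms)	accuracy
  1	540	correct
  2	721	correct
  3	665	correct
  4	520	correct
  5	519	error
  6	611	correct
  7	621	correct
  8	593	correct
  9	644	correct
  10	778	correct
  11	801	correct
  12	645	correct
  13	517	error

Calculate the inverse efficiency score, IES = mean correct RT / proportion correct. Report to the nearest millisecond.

767 ms

Correct trials (n=11): 540, 721, 665, 520, 611, 621, 593, 644, 778, 801, 645
Mean correct RT = 7139/11 = 649.0000 ms
Proportion correct = 11/13
IES = 649.0000 / (11/13) = 767.000 ms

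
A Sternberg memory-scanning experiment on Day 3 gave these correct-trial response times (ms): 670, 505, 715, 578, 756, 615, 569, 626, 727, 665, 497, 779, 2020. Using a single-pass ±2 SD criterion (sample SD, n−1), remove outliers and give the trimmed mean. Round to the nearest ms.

n = 13, ΣRT = 9722, M = 747.846
Σ(x−M)² = 1849075.69; s = √(1849075.69/12) = 392.543
Cutoffs: 747.846 ± 2·392.543 → [-37.2, 1532.9]
Outside: 2020 → excluded.
Retained (n=12): Σ = 7702, mean = 7702/12 = 641.833

642 ms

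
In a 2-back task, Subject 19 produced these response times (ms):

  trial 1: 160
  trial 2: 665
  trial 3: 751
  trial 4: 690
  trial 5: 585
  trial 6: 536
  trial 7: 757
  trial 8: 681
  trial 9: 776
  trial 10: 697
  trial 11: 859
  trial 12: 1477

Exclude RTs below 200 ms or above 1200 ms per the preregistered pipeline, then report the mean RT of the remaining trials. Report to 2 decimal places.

699.70 ms

Excluded: 160, 1477
Retained (n=10): Σ = 6997
Mean = 6997/10 = 699.7000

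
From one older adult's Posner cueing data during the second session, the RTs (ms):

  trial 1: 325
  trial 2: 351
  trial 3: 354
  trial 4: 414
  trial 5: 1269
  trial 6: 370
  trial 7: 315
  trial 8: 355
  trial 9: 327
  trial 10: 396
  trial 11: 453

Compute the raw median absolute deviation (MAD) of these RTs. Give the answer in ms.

30 ms

Sorted: 315, 325, 327, 351, 354, 355, 370, 396, 414, 453, 1269 → median = 355
|x − 355|: 30, 4, 1, 59, 914, 15, 40, 0, 28, 41, 98
Sorted deviations: 0, 1, 4, 15, 28, 30, 40, 41, 59, 98, 914 → MAD = 30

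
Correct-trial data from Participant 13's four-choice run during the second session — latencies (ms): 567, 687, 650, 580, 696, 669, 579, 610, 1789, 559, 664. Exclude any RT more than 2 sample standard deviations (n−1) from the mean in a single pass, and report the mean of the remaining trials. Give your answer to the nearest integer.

n = 11, ΣRT = 8050, M = 731.818
Σ(x−M)² = 1254437.64; s = √(1254437.64/10) = 354.180
Cutoffs: 731.818 ± 2·354.180 → [23.5, 1440.2]
Outside: 1789 → excluded.
Retained (n=10): Σ = 6261, mean = 6261/10 = 626.100

626 ms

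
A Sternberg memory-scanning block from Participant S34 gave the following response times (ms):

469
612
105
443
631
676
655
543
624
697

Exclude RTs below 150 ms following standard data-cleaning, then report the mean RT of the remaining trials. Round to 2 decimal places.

594.44 ms

Excluded: 105
Retained (n=9): Σ = 5350
Mean = 5350/9 = 594.4444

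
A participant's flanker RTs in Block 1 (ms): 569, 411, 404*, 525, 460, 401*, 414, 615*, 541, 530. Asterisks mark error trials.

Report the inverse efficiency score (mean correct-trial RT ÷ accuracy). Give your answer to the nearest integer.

704 ms

Correct trials (n=7): 569, 411, 525, 460, 414, 541, 530
Mean correct RT = 3450/7 = 492.8571 ms
Proportion correct = 7/10
IES = 492.8571 / (7/10) = 704.082 ms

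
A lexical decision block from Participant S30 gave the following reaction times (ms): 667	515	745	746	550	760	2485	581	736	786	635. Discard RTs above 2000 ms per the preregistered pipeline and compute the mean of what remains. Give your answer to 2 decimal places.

Excluded: 2485
Retained (n=10): Σ = 6721
Mean = 6721/10 = 672.1000

672.10 ms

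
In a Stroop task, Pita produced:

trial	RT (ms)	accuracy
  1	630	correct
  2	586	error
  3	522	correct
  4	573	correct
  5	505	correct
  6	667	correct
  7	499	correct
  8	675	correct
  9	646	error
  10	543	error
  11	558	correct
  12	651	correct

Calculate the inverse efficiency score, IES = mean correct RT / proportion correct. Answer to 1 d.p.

Correct trials (n=9): 630, 522, 573, 505, 667, 499, 675, 558, 651
Mean correct RT = 5280/9 = 586.6667 ms
Proportion correct = 9/12
IES = 586.6667 / (9/12) = 782.222 ms

782.2 ms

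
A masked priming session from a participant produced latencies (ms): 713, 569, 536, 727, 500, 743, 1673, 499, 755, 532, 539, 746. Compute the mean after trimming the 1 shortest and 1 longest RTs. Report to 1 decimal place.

Sorted: 499, 500, 532, 536, 539, 569, 713, 727, 743, 746, 755, 1673
Drop lowest 1 (499) and highest 1 (1673)
Remaining (n=10): Σ = 6360, mean = 6360/10 = 636.000

636.0 ms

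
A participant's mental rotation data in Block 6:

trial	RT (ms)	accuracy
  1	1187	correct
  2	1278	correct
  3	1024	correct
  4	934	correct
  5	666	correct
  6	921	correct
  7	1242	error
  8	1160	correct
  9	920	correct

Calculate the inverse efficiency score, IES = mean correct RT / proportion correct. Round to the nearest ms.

1138 ms

Correct trials (n=8): 1187, 1278, 1024, 934, 666, 921, 1160, 920
Mean correct RT = 8090/8 = 1011.2500 ms
Proportion correct = 8/9
IES = 1011.2500 / (8/9) = 1137.656 ms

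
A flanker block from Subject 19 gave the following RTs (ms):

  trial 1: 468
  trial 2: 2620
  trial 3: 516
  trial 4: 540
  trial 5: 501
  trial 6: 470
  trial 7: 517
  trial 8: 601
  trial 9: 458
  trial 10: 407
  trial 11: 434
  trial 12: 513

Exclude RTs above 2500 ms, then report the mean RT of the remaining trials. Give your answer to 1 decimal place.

Excluded: 2620
Retained (n=11): Σ = 5425
Mean = 5425/11 = 493.1818

493.2 ms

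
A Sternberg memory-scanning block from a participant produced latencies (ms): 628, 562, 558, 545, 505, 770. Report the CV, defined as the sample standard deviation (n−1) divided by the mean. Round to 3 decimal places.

0.159

n = 6, Σ = 3568, M = 594.6667
Σ(x−M)² = 44771.333; s = √(44771.333/5) = 94.6270
CV = 94.6270 / 594.6667 = 0.15913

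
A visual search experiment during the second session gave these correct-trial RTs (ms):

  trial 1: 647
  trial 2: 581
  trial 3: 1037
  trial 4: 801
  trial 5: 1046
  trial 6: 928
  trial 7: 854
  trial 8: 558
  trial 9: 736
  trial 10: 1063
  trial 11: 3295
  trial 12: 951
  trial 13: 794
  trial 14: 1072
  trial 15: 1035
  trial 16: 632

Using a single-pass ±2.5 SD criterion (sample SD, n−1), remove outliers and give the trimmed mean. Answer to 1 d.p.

849.0 ms

n = 16, ΣRT = 16030, M = 1001.875
Σ(x−M)² = 6092423.75; s = √(6092423.75/15) = 637.308
Cutoffs: 1001.875 ± 2.5·637.308 → [-591.4, 2595.1]
Outside: 3295 → excluded.
Retained (n=15): Σ = 12735, mean = 12735/15 = 849.000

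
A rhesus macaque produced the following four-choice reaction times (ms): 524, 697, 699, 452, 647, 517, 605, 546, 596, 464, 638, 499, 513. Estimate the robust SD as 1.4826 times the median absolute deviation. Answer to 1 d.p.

Sorted: 452, 464, 499, 513, 517, 524, 546, 596, 605, 638, 647, 697, 699 → median = 546
|x − 546| sorted: 0, 22, 29, 33, 47, 50, 59, 82, 92, 94, 101, 151, 153 → MAD = 59
Robust SD ≈ 1.4826 × 59 = 87.473

87.5 ms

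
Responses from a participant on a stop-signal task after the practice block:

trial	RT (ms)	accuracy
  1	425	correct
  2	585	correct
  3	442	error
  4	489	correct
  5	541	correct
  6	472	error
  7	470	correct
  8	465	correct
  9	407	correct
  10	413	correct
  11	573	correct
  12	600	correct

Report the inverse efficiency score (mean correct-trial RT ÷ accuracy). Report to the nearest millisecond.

Correct trials (n=10): 425, 585, 489, 541, 470, 465, 407, 413, 573, 600
Mean correct RT = 4968/10 = 496.8000 ms
Proportion correct = 10/12
IES = 496.8000 / (10/12) = 596.160 ms

596 ms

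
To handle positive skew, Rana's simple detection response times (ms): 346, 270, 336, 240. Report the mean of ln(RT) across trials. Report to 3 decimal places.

5.686

ln(RT): 5.8464, 5.5984, 5.8171, 5.4806
Σ ln(RT) = 22.7426
Mean = 22.7426/4 = 5.68565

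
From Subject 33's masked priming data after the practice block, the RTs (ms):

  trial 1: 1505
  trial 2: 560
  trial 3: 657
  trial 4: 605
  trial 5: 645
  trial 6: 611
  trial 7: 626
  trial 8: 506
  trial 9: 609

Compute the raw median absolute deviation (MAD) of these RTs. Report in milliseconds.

34 ms

Sorted: 506, 560, 605, 609, 611, 626, 645, 657, 1505 → median = 611
|x − 611|: 894, 51, 46, 6, 34, 0, 15, 105, 2
Sorted deviations: 0, 2, 6, 15, 34, 46, 51, 105, 894 → MAD = 34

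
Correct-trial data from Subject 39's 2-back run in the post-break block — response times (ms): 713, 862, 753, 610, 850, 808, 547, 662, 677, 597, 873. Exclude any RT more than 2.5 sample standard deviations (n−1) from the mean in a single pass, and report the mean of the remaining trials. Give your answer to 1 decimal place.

722.9 ms

n = 11, ΣRT = 7952, M = 722.909
Σ(x−M)² = 131632.91; s = √(131632.91/10) = 114.731
Cutoffs: 722.909 ± 2.5·114.731 → [436.1, 1009.7]
No RTs fall outside the cutoffs; all 11 retained. Mean = 7952/11 = 722.909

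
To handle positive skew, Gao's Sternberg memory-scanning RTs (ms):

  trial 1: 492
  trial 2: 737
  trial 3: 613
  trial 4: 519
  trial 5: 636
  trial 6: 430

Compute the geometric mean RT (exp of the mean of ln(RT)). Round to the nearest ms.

ln(RT): 6.1985, 6.6026, 6.4184, 6.2519, 6.4552, 6.0638
Mean ln(RT) = 37.9903/6 = 6.33172
Geometric mean = exp(6.33172) = 562.12 ms

562 ms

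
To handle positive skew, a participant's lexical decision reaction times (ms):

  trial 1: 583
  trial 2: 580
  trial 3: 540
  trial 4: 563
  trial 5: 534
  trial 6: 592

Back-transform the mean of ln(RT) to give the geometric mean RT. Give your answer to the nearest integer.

ln(RT): 6.3682, 6.3630, 6.2916, 6.3333, 6.2804, 6.3835
Mean ln(RT) = 38.0200/6 = 6.33666
Geometric mean = exp(6.33666) = 564.91 ms

565 ms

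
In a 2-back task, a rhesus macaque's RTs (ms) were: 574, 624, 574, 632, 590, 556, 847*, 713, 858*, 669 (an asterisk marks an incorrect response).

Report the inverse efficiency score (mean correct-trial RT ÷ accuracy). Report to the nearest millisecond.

771 ms

Correct trials (n=8): 574, 624, 574, 632, 590, 556, 713, 669
Mean correct RT = 4932/8 = 616.5000 ms
Proportion correct = 8/10
IES = 616.5000 / (8/10) = 770.625 ms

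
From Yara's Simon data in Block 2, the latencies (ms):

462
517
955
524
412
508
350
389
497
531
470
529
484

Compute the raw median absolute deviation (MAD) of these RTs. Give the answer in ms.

Sorted: 350, 389, 412, 462, 470, 484, 497, 508, 517, 524, 529, 531, 955 → median = 497
|x − 497|: 35, 20, 458, 27, 85, 11, 147, 108, 0, 34, 27, 32, 13
Sorted deviations: 0, 11, 13, 20, 27, 27, 32, 34, 35, 85, 108, 147, 458 → MAD = 32

32 ms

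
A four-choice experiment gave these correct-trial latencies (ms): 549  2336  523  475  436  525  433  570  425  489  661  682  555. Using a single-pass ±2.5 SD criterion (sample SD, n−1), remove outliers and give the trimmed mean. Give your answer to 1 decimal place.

n = 13, ΣRT = 8659, M = 666.077
Σ(x−M)² = 3097816.92; s = √(3097816.92/12) = 508.086
Cutoffs: 666.077 ± 2.5·508.086 → [-604.1, 1936.3]
Outside: 2336 → excluded.
Retained (n=12): Σ = 6323, mean = 6323/12 = 526.917

526.9 ms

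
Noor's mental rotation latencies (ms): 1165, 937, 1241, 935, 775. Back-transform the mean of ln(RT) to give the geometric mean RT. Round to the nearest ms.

ln(RT): 7.0605, 6.8427, 7.1237, 6.8405, 6.6529
Mean ln(RT) = 34.5202/5 = 6.90405
Geometric mean = exp(6.90405) = 996.30 ms

996 ms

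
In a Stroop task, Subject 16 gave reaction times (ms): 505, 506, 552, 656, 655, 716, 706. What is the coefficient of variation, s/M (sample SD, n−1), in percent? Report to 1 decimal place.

n = 7, Σ = 4296, M = 613.7143
Σ(x−M)² = 49701.429; s = √(49701.429/6) = 91.0141
CV = 91.0141 / 613.7143 = 0.14830 = 14.830%

14.8%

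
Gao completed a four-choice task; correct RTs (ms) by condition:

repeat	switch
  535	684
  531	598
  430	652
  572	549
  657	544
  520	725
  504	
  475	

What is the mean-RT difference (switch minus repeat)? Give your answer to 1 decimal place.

97.3 ms

M(repeat) = 4224/8 = 528.000
M(switch) = 3752/6 = 625.333
Difference = 625.333 − 528.000 = 97.333 ms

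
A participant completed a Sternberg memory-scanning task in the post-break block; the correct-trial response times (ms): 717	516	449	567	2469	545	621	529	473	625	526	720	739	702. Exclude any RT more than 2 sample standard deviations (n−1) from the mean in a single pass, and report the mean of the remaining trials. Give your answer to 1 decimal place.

n = 14, ΣRT = 10198, M = 728.429
Σ(x−M)² = 3381743.43; s = √(3381743.43/13) = 510.033
Cutoffs: 728.429 ± 2·510.033 → [-291.6, 1748.5]
Outside: 2469 → excluded.
Retained (n=13): Σ = 7729, mean = 7729/13 = 594.538

594.5 ms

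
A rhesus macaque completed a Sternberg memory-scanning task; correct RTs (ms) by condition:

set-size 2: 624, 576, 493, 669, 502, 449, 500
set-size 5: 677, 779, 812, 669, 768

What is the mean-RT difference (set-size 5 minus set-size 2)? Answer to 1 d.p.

196.3 ms

M(set-size 2) = 3813/7 = 544.714
M(set-size 5) = 3705/5 = 741.000
Difference = 741.000 − 544.714 = 196.286 ms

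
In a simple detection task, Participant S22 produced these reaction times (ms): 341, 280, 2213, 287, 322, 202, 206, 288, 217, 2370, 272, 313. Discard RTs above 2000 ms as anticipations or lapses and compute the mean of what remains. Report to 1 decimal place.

272.8 ms

Excluded: 2213, 2370
Retained (n=10): Σ = 2728
Mean = 2728/10 = 272.8000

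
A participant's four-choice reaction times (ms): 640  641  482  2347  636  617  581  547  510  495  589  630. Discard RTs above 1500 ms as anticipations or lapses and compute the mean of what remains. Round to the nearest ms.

Excluded: 2347
Retained (n=11): Σ = 6368
Mean = 6368/11 = 578.9091

579 ms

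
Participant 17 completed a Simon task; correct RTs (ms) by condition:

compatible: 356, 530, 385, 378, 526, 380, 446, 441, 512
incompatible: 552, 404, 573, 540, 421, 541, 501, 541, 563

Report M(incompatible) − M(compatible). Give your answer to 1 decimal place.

75.8 ms

M(compatible) = 3954/9 = 439.333
M(incompatible) = 4636/9 = 515.111
Difference = 515.111 − 439.333 = 75.778 ms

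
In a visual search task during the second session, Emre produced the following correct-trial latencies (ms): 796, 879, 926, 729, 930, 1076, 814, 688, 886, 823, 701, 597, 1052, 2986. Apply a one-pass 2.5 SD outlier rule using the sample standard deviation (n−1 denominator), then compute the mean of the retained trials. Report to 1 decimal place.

838.2 ms

n = 14, ΣRT = 13883, M = 991.643
Σ(x−M)² = 4519847.21; s = √(4519847.21/13) = 589.644
Cutoffs: 991.643 ± 2.5·589.644 → [-482.5, 2465.8]
Outside: 2986 → excluded.
Retained (n=13): Σ = 10897, mean = 10897/13 = 838.231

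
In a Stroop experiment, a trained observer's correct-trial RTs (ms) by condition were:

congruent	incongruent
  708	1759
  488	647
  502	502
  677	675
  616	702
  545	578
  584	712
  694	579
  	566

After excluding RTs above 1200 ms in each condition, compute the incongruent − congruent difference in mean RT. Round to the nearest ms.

18 ms

incongruent: exclude 1759
M(congruent) = 4814/8 = 601.750
M(incongruent) = 4961/8 = 620.125
Difference = 620.125 − 601.750 = 18.375 ms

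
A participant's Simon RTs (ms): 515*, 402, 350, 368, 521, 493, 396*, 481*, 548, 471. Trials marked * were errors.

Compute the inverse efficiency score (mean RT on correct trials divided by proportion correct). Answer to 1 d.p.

Correct trials (n=7): 402, 350, 368, 521, 493, 548, 471
Mean correct RT = 3153/7 = 450.4286 ms
Proportion correct = 7/10
IES = 450.4286 / (7/10) = 643.469 ms

643.5 ms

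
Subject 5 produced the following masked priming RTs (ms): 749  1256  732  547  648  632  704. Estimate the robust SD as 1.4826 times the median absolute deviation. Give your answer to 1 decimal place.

Sorted: 547, 632, 648, 704, 732, 749, 1256 → median = 704
|x − 704| sorted: 0, 28, 45, 56, 72, 157, 552 → MAD = 56
Robust SD ≈ 1.4826 × 56 = 83.026

83.0 ms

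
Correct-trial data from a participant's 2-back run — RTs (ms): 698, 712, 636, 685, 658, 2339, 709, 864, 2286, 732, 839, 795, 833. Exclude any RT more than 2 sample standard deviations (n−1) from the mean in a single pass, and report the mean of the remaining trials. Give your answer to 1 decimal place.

n = 13, ΣRT = 12786, M = 983.538
Σ(x−M)² = 4236863.23; s = √(4236863.23/12) = 594.199
Cutoffs: 983.538 ± 2·594.199 → [-204.9, 2171.9]
Outside: 2286, 2339 → excluded.
Retained (n=11): Σ = 8161, mean = 8161/11 = 741.909

741.9 ms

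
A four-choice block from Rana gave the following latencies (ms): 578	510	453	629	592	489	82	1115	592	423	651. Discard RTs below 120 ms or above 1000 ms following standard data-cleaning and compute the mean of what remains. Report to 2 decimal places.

546.33 ms

Excluded: 82, 1115
Retained (n=9): Σ = 4917
Mean = 4917/9 = 546.3333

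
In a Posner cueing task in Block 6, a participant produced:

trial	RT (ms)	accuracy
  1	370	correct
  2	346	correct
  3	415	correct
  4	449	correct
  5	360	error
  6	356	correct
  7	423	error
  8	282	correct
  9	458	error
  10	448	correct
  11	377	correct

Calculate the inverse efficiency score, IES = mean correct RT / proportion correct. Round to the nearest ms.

523 ms

Correct trials (n=8): 370, 346, 415, 449, 356, 282, 448, 377
Mean correct RT = 3043/8 = 380.3750 ms
Proportion correct = 8/11
IES = 380.3750 / (8/11) = 523.016 ms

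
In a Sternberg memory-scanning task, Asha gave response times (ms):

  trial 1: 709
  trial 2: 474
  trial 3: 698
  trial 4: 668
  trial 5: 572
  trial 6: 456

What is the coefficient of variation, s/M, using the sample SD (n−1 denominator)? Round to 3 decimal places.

n = 6, Σ = 3577, M = 596.1667
Σ(x−M)² = 63416.833; s = √(63416.833/5) = 112.6205
CV = 112.6205 / 596.1667 = 0.18891

0.189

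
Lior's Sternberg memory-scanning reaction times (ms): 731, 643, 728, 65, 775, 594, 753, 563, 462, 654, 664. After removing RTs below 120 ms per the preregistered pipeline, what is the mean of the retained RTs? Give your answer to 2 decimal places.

656.70 ms

Excluded: 65
Retained (n=10): Σ = 6567
Mean = 6567/10 = 656.7000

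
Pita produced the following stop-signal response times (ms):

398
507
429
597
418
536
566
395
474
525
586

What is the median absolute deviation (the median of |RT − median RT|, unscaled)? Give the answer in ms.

78 ms

Sorted: 395, 398, 418, 429, 474, 507, 525, 536, 566, 586, 597 → median = 507
|x − 507|: 109, 0, 78, 90, 89, 29, 59, 112, 33, 18, 79
Sorted deviations: 0, 18, 29, 33, 59, 78, 79, 89, 90, 109, 112 → MAD = 78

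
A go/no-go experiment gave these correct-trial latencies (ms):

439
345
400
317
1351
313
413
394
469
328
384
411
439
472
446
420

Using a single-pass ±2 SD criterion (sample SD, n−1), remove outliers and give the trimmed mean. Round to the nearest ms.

n = 16, ΣRT = 7341, M = 458.812
Σ(x−M)² = 887810.44; s = √(887810.44/15) = 243.285
Cutoffs: 458.812 ± 2·243.285 → [-27.8, 945.4]
Outside: 1351 → excluded.
Retained (n=15): Σ = 5990, mean = 5990/15 = 399.333

399 ms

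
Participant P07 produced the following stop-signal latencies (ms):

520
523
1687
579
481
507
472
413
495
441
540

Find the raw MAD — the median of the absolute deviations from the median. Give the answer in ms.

33 ms

Sorted: 413, 441, 472, 481, 495, 507, 520, 523, 540, 579, 1687 → median = 507
|x − 507|: 13, 16, 1180, 72, 26, 0, 35, 94, 12, 66, 33
Sorted deviations: 0, 12, 13, 16, 26, 33, 35, 66, 72, 94, 1180 → MAD = 33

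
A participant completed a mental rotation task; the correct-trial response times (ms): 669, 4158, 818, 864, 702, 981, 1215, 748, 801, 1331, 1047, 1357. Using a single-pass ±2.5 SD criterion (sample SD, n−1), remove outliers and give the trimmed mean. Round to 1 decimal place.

n = 12, ΣRT = 14691, M = 1224.250
Σ(x−M)² = 10008402.25; s = √(10008402.25/11) = 953.863
Cutoffs: 1224.250 ± 2.5·953.863 → [-1160.4, 3608.9]
Outside: 4158 → excluded.
Retained (n=11): Σ = 10533, mean = 10533/11 = 957.545

957.5 ms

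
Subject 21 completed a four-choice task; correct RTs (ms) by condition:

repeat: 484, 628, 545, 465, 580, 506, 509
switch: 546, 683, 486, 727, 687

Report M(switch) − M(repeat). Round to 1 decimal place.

M(repeat) = 3717/7 = 531.000
M(switch) = 3129/5 = 625.800
Difference = 625.800 − 531.000 = 94.800 ms

94.8 ms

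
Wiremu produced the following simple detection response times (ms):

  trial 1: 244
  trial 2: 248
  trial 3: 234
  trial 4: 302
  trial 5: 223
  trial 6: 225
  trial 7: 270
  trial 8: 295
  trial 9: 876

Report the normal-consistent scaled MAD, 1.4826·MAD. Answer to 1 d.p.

34.1 ms

Sorted: 223, 225, 234, 244, 248, 270, 295, 302, 876 → median = 248
|x − 248| sorted: 0, 4, 14, 22, 23, 25, 47, 54, 628 → MAD = 23
Robust SD ≈ 1.4826 × 23 = 34.100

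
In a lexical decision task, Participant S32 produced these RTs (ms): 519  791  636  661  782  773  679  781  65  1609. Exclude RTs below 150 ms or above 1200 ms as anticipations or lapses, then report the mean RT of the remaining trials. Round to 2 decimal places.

Excluded: 65, 1609
Retained (n=8): Σ = 5622
Mean = 5622/8 = 702.7500

702.75 ms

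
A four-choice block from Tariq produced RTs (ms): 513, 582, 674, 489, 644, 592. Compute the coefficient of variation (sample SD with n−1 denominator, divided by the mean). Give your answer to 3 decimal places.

n = 6, Σ = 3494, M = 582.3333
Σ(x−M)² = 25817.333; s = √(25817.333/5) = 71.8573
CV = 71.8573 / 582.3333 = 0.12340

0.123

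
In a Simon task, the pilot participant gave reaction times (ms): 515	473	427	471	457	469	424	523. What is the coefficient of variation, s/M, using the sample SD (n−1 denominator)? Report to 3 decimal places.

n = 8, Σ = 3759, M = 469.8750
Σ(x−M)² = 8978.875; s = √(8978.875/7) = 35.8148
CV = 35.8148 / 469.8750 = 0.07622

0.076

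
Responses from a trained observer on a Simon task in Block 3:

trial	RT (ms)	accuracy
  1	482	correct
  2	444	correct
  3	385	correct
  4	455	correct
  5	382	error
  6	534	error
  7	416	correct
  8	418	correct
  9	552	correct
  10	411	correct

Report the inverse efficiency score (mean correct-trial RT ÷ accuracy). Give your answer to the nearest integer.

557 ms

Correct trials (n=8): 482, 444, 385, 455, 416, 418, 552, 411
Mean correct RT = 3563/8 = 445.3750 ms
Proportion correct = 8/10
IES = 445.3750 / (8/10) = 556.719 ms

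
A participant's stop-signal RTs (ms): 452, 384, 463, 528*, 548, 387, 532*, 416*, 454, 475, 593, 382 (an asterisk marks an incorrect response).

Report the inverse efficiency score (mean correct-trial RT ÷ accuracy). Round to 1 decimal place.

Correct trials (n=9): 452, 384, 463, 548, 387, 454, 475, 593, 382
Mean correct RT = 4138/9 = 459.7778 ms
Proportion correct = 9/12
IES = 459.7778 / (9/12) = 613.037 ms

613.0 ms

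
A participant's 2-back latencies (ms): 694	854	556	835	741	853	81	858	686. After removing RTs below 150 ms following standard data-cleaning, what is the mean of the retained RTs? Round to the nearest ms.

Excluded: 81
Retained (n=8): Σ = 6077
Mean = 6077/8 = 759.6250

760 ms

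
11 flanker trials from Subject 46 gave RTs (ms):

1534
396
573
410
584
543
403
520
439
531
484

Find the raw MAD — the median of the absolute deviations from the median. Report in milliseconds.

64 ms

Sorted: 396, 403, 410, 439, 484, 520, 531, 543, 573, 584, 1534 → median = 520
|x − 520|: 1014, 124, 53, 110, 64, 23, 117, 0, 81, 11, 36
Sorted deviations: 0, 11, 23, 36, 53, 64, 81, 110, 117, 124, 1014 → MAD = 64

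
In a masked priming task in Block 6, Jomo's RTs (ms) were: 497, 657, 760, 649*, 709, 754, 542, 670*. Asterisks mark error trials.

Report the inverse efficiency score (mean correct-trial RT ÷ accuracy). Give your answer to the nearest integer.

871 ms

Correct trials (n=6): 497, 657, 760, 709, 754, 542
Mean correct RT = 3919/6 = 653.1667 ms
Proportion correct = 6/8
IES = 653.1667 / (6/8) = 870.889 ms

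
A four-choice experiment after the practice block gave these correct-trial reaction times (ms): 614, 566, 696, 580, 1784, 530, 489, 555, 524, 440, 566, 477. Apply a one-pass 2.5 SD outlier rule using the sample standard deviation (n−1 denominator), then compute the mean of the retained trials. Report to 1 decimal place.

n = 12, ΣRT = 7821, M = 651.750
Σ(x−M)² = 1447594.25; s = √(1447594.25/11) = 362.766
Cutoffs: 651.750 ± 2.5·362.766 → [-255.2, 1558.7]
Outside: 1784 → excluded.
Retained (n=11): Σ = 6037, mean = 6037/11 = 548.818

548.8 ms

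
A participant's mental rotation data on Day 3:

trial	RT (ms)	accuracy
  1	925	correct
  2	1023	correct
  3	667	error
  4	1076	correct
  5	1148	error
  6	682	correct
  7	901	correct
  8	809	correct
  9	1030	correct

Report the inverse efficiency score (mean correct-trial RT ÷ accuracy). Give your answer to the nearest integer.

1184 ms

Correct trials (n=7): 925, 1023, 1076, 682, 901, 809, 1030
Mean correct RT = 6446/7 = 920.8571 ms
Proportion correct = 7/9
IES = 920.8571 / (7/9) = 1183.959 ms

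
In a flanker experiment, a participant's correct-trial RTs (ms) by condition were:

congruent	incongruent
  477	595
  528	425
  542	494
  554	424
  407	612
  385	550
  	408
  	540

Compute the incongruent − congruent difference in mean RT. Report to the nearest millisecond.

M(congruent) = 2893/6 = 482.167
M(incongruent) = 4048/8 = 506.000
Difference = 506.000 − 482.167 = 23.833 ms

24 ms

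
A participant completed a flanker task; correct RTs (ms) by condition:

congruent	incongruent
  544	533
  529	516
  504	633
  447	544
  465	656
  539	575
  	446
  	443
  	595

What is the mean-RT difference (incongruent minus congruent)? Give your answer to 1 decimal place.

M(congruent) = 3028/6 = 504.667
M(incongruent) = 4941/9 = 549.000
Difference = 549.000 − 504.667 = 44.333 ms

44.3 ms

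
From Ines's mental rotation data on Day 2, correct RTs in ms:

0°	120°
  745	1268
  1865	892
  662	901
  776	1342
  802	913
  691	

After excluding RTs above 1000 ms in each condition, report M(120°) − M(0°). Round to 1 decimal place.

0°: exclude 1865
120°: exclude 1268, 1342
M(0°) = 3676/5 = 735.200
M(120°) = 2706/3 = 902.000
Difference = 902.000 − 735.200 = 166.800 ms

166.8 ms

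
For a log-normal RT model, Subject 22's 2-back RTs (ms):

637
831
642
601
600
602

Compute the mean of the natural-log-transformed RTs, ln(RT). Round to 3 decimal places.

6.473

ln(RT): 6.4568, 6.7226, 6.4646, 6.3986, 6.3969, 6.4003
Σ ln(RT) = 38.8398
Mean = 38.8398/6 = 6.47329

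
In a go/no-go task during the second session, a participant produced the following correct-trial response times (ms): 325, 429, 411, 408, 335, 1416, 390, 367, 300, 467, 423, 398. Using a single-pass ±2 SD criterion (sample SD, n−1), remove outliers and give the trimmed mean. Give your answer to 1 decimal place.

386.6 ms

n = 12, ΣRT = 5669, M = 472.417
Σ(x−M)² = 996412.92; s = √(996412.92/11) = 300.970
Cutoffs: 472.417 ± 2·300.970 → [-129.5, 1074.4]
Outside: 1416 → excluded.
Retained (n=11): Σ = 4253, mean = 4253/11 = 386.636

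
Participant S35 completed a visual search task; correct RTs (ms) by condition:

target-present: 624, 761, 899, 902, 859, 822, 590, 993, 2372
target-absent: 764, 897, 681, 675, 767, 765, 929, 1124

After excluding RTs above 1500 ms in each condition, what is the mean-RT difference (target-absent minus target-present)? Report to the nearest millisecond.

19 ms

target-present: exclude 2372
M(target-present) = 6450/8 = 806.250
M(target-absent) = 6602/8 = 825.250
Difference = 825.250 − 806.250 = 19.000 ms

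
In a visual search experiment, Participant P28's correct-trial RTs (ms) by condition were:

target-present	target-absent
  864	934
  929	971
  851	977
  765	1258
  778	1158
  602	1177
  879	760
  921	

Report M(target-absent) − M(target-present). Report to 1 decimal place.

M(target-present) = 6589/8 = 823.625
M(target-absent) = 7235/7 = 1033.571
Difference = 1033.571 − 823.625 = 209.946 ms

209.9 ms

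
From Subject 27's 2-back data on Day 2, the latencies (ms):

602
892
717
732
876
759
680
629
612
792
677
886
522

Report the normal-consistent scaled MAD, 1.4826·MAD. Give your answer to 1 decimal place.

Sorted: 522, 602, 612, 629, 677, 680, 717, 732, 759, 792, 876, 886, 892 → median = 717
|x − 717| sorted: 0, 15, 37, 40, 42, 75, 88, 105, 115, 159, 169, 175, 195 → MAD = 88
Robust SD ≈ 1.4826 × 88 = 130.469

130.5 ms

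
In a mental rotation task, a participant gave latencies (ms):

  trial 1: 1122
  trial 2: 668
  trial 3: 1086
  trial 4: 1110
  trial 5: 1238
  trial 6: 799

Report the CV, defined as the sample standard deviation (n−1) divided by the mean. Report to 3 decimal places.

0.219

n = 6, Σ = 6023, M = 1003.8333
Σ(x−M)² = 241560.833; s = √(241560.833/5) = 219.8003
CV = 219.8003 / 1003.8333 = 0.21896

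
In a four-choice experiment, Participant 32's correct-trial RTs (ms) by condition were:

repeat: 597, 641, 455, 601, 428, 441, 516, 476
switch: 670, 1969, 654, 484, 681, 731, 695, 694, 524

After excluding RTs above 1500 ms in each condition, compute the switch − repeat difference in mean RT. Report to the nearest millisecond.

122 ms

switch: exclude 1969
M(repeat) = 4155/8 = 519.375
M(switch) = 5133/8 = 641.625
Difference = 641.625 − 519.375 = 122.250 ms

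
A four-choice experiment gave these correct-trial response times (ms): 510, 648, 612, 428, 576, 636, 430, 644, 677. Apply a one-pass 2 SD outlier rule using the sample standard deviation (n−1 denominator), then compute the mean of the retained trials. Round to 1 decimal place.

573.4 ms

n = 9, ΣRT = 5161, M = 573.444
Σ(x−M)² = 72422.22; s = √(72422.22/8) = 95.146
Cutoffs: 573.444 ± 2·95.146 → [383.2, 763.7]
No RTs fall outside the cutoffs; all 9 retained. Mean = 5161/9 = 573.444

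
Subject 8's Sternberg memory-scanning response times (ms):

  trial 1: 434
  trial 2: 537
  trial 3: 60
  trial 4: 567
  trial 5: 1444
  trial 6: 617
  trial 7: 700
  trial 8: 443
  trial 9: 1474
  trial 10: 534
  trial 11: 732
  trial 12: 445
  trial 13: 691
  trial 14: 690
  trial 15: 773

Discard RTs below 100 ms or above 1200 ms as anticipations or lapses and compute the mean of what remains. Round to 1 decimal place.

Excluded: 60, 1444, 1474
Retained (n=12): Σ = 7163
Mean = 7163/12 = 596.9167

596.9 ms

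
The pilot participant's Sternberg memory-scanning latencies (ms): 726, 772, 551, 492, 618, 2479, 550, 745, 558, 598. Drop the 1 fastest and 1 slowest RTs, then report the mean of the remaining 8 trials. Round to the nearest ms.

Sorted: 492, 550, 551, 558, 598, 618, 726, 745, 772, 2479
Drop lowest 1 (492) and highest 1 (2479)
Remaining (n=8): Σ = 5118, mean = 5118/8 = 639.750

640 ms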